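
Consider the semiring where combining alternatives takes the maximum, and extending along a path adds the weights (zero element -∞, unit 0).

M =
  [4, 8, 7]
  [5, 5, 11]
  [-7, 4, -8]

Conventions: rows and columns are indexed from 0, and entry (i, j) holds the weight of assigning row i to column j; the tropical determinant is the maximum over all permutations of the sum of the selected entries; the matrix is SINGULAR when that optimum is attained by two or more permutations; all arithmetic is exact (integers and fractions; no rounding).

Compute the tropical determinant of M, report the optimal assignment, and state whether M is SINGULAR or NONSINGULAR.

σ = (0, 1, 2): 4 + 5 + (-8) = 1
σ = (0, 2, 1): 4 + 11 + 4 = 19
σ = (1, 0, 2): 8 + 5 + (-8) = 5
σ = (1, 2, 0): 8 + 11 + (-7) = 12
σ = (2, 0, 1): 7 + 5 + 4 = 16
σ = (2, 1, 0): 7 + 5 + (-7) = 5
Optimal value attained by: σ = (0, 2, 1).
Answer: det⊕(M) = 19; verdict: NONSINGULAR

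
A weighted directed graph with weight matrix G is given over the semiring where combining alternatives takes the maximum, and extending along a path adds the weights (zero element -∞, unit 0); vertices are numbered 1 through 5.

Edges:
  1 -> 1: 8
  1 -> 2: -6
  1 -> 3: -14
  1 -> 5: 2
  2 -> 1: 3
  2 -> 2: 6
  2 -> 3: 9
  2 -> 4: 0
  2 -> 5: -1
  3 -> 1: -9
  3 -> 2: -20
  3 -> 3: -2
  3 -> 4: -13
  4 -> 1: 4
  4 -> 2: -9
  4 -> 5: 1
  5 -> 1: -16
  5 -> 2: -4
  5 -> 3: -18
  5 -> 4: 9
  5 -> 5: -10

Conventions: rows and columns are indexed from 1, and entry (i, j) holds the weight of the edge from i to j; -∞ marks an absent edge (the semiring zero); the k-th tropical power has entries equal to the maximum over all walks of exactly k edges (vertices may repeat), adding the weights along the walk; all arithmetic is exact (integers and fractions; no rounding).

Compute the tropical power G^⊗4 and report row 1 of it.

G^⊗2:
  [16, 2, 3, 11, 10]
  [11, 12, 15, 8, 5]
  [-1, -14, -4, -15, -7]
  [12, -2, 0, 10, 6]
  [13, 2, 5, -1, 10]
G^⊗3:
  [24, 10, 11, 19, 18]
  [19, 18, 21, 14, 13]
  [7, -7, -5, 2, 1]
  [20, 6, 7, 15, 14]
  [21, 8, 11, 19, 15]
G^⊗4:
  [32, 18, 19, 27, 26]
  [27, 24, 27, 22, 21]
  [15, 1, 2, 10, 9]
  [28, 14, 15, 23, 22]
  [29, 15, 17, 24, 23]
Answer: row 1 of G^⊗4 = [32, 18, 19, 27, 26]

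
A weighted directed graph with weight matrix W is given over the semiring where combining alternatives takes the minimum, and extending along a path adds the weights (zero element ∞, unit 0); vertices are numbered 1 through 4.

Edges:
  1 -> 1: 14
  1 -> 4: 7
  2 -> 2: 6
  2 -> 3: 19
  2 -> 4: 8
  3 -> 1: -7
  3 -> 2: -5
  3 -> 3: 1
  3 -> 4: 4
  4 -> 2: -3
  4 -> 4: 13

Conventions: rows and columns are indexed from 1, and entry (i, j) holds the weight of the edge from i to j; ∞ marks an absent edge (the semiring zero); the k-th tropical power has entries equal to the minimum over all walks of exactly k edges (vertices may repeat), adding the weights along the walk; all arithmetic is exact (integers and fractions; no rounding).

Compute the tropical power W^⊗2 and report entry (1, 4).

W^⊗2:
  [28, 4, ∞, 20]
  [12, 5, 20, 14]
  [-6, -4, 2, 0]
  [∞, 3, 16, 5]
Key observation: the optimum is the walk 1->4->4, with weight 7 + 13 = 20.
Optimal value attained by: walk 1->4->4.
Answer: (W^⊗2)[1][4] = 20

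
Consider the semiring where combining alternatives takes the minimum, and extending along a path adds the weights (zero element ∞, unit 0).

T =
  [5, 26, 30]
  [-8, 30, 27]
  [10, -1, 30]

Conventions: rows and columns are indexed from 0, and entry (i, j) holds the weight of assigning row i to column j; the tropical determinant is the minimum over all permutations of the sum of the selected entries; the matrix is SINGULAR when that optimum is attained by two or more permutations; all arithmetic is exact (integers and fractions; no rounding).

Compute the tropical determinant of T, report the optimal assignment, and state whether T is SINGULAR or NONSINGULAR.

σ = (0, 1, 2): 5 + 30 + 30 = 65
σ = (0, 2, 1): 5 + 27 + (-1) = 31
σ = (1, 0, 2): 26 + (-8) + 30 = 48
σ = (1, 2, 0): 26 + 27 + 10 = 63
σ = (2, 0, 1): 30 + (-8) + (-1) = 21
σ = (2, 1, 0): 30 + 30 + 10 = 70
Optimal value attained by: σ = (2, 0, 1).
Answer: det⊕(T) = 21; verdict: NONSINGULAR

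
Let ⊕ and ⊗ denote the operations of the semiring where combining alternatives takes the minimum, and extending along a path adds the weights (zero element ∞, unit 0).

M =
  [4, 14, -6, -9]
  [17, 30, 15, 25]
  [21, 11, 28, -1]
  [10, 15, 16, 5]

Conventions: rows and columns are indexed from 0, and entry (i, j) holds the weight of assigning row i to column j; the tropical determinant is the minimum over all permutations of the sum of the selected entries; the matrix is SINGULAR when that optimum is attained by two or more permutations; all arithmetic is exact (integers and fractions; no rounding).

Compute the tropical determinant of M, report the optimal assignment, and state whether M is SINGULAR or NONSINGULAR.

σ = (0, 1, 2, 3): 4 + 30 + 28 + 5 = 67
σ = (0, 1, 3, 2): 4 + 30 + (-1) + 16 = 49
σ = (0, 2, 1, 3): 4 + 15 + 11 + 5 = 35
σ = (0, 2, 3, 1): 4 + 15 + (-1) + 15 = 33
σ = (0, 3, 1, 2): 4 + 25 + 11 + 16 = 56
σ = (0, 3, 2, 1): 4 + 25 + 28 + 15 = 72
σ = (1, 0, 2, 3): 14 + 17 + 28 + 5 = 64
σ = (1, 0, 3, 2): 14 + 17 + (-1) + 16 = 46
σ = (1, 2, 0, 3): 14 + 15 + 21 + 5 = 55
σ = (1, 2, 3, 0): 14 + 15 + (-1) + 10 = 38
σ = (1, 3, 0, 2): 14 + 25 + 21 + 16 = 76
σ = (1, 3, 2, 0): 14 + 25 + 28 + 10 = 77
σ = (2, 0, 1, 3): (-6) + 17 + 11 + 5 = 27
σ = (2, 0, 3, 1): (-6) + 17 + (-1) + 15 = 25
σ = (2, 1, 0, 3): (-6) + 30 + 21 + 5 = 50
σ = (2, 1, 3, 0): (-6) + 30 + (-1) + 10 = 33
σ = (2, 3, 0, 1): (-6) + 25 + 21 + 15 = 55
σ = (2, 3, 1, 0): (-6) + 25 + 11 + 10 = 40
σ = (3, 0, 1, 2): (-9) + 17 + 11 + 16 = 35
σ = (3, 0, 2, 1): (-9) + 17 + 28 + 15 = 51
σ = (3, 1, 0, 2): (-9) + 30 + 21 + 16 = 58
σ = (3, 1, 2, 0): (-9) + 30 + 28 + 10 = 59
σ = (3, 2, 0, 1): (-9) + 15 + 21 + 15 = 42
σ = (3, 2, 1, 0): (-9) + 15 + 11 + 10 = 27
Optimal value attained by: σ = (2, 0, 3, 1).
Answer: det⊕(M) = 25; verdict: NONSINGULAR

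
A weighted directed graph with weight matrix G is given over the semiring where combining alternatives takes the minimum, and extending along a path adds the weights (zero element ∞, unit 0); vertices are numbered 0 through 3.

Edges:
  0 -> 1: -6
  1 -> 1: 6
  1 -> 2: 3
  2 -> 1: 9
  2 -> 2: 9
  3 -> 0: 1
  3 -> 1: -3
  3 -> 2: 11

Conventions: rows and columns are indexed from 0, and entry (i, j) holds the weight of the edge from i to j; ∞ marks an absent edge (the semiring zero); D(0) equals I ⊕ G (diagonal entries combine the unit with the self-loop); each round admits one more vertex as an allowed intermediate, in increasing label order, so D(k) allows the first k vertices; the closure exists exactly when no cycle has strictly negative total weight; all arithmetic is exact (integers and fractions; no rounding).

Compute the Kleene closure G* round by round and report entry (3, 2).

D(0):
  [0, -6, ∞, ∞]
  [∞, 0, 3, ∞]
  [∞, 9, 0, ∞]
  [1, -3, 11, 0]
D(1):
  [0, -6, ∞, ∞]
  [∞, 0, 3, ∞]
  [∞, 9, 0, ∞]
  [1, -5, 11, 0]
D(2):
  [0, -6, -3, ∞]
  [∞, 0, 3, ∞]
  [∞, 9, 0, ∞]
  [1, -5, -2, 0]
D(3):
  [0, -6, -3, ∞]
  [∞, 0, 3, ∞]
  [∞, 9, 0, ∞]
  [1, -5, -2, 0]
D(4):
  [0, -6, -3, ∞]
  [∞, 0, 3, ∞]
  [∞, 9, 0, ∞]
  [1, -5, -2, 0]
Answer: G*[3][2] = -2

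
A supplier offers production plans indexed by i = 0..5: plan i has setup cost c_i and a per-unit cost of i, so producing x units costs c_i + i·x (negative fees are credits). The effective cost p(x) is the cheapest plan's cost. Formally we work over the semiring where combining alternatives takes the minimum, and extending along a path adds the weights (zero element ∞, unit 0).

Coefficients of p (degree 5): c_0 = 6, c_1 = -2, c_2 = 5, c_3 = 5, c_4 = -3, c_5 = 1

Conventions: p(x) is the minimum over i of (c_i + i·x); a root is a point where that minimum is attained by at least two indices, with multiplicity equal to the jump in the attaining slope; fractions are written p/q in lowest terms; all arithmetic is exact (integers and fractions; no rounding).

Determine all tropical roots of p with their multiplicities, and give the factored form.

hull edge (i=0, c=6) to (i=1, c=-2): slope -8, span 1
hull edge (i=1, c=-2) to (i=4, c=-3): slope -1/3, span 3
hull edge (i=4, c=-3) to (i=5, c=1): slope 4, span 1
Factored form: p(x) = 1 ⊗ (x ⊕ (-4)) ⊗ (x ⊕ 1/3) ⊗ (x ⊕ 1/3) ⊗ (x ⊕ 1/3) ⊗ (x ⊕ 8)
Answer: roots = -4 (mult 1), 1/3 (mult 3), 8 (mult 1)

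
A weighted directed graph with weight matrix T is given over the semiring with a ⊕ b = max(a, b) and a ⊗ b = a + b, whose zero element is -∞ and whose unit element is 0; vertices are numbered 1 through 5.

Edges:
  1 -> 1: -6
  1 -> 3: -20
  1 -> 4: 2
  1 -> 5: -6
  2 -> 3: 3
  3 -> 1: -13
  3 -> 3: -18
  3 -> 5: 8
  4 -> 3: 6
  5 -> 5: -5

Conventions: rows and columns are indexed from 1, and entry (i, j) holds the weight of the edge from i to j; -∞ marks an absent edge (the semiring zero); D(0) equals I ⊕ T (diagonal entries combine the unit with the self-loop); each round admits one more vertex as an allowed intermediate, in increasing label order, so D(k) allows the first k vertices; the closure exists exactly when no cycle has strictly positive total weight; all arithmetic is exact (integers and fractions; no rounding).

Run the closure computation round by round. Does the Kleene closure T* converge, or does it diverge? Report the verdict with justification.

D(0):
  [0, -∞, -20, 2, -6]
  [-∞, 0, 3, -∞, -∞]
  [-13, -∞, 0, -∞, 8]
  [-∞, -∞, 6, 0, -∞]
  [-∞, -∞, -∞, -∞, 0]
D(1):
  [0, -∞, -20, 2, -6]
  [-∞, 0, 3, -∞, -∞]
  [-13, -∞, 0, -11, 8]
  [-∞, -∞, 6, 0, -∞]
  [-∞, -∞, -∞, -∞, 0]
D(2):
  [0, -∞, -20, 2, -6]
  [-∞, 0, 3, -∞, -∞]
  [-13, -∞, 0, -11, 8]
  [-∞, -∞, 6, 0, -∞]
  [-∞, -∞, -∞, -∞, 0]
D(3):
  [0, -∞, -20, 2, -6]
  [-10, 0, 3, -8, 11]
  [-13, -∞, 0, -11, 8]
  [-7, -∞, 6, 0, 14]
  [-∞, -∞, -∞, -∞, 0]
D(4):
  [0, -∞, 8, 2, 16]
  [-10, 0, 3, -8, 11]
  [-13, -∞, 0, -11, 8]
  [-7, -∞, 6, 0, 14]
  [-∞, -∞, -∞, -∞, 0]
D(5):
  [0, -∞, 8, 2, 16]
  [-10, 0, 3, -8, 11]
  [-13, -∞, 0, -11, 8]
  [-7, -∞, 6, 0, 14]
  [-∞, -∞, -∞, -∞, 0]
Key observation: every diagonal entry stays at the unit through all rounds, so no improving cycle exists.
Answer: CONVERGES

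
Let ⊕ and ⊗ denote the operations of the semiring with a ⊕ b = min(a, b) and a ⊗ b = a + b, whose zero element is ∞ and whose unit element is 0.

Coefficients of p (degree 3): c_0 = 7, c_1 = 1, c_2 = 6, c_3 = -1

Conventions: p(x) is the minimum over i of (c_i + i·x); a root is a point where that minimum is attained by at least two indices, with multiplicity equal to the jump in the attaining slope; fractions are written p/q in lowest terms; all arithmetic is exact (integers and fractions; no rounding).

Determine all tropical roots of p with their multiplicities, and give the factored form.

hull edge (i=0, c=7) to (i=1, c=1): slope -6, span 1
hull edge (i=1, c=1) to (i=3, c=-1): slope -1, span 2
Factored form: p(x) = -1 ⊗ (x ⊕ 1) ⊗ (x ⊕ 1) ⊗ (x ⊕ 6)
Answer: roots = 1 (mult 2), 6 (mult 1)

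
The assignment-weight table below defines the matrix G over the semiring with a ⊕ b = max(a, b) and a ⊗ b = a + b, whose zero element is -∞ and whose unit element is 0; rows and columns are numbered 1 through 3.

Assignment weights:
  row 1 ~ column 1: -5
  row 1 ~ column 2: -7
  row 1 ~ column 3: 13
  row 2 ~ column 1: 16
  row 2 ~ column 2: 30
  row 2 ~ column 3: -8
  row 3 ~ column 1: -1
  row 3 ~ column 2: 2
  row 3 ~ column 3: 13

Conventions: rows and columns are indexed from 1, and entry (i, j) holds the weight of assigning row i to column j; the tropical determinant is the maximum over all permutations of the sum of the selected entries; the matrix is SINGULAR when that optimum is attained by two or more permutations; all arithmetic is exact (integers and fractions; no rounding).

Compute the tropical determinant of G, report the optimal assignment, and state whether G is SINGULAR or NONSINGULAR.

σ = (1, 2, 3): (-5) + 30 + 13 = 38
σ = (1, 3, 2): (-5) + (-8) + 2 = -11
σ = (2, 1, 3): (-7) + 16 + 13 = 22
σ = (2, 3, 1): (-7) + (-8) + (-1) = -16
σ = (3, 1, 2): 13 + 16 + 2 = 31
σ = (3, 2, 1): 13 + 30 + (-1) = 42
Optimal value attained by: σ = (3, 2, 1).
Answer: det⊕(G) = 42; verdict: NONSINGULAR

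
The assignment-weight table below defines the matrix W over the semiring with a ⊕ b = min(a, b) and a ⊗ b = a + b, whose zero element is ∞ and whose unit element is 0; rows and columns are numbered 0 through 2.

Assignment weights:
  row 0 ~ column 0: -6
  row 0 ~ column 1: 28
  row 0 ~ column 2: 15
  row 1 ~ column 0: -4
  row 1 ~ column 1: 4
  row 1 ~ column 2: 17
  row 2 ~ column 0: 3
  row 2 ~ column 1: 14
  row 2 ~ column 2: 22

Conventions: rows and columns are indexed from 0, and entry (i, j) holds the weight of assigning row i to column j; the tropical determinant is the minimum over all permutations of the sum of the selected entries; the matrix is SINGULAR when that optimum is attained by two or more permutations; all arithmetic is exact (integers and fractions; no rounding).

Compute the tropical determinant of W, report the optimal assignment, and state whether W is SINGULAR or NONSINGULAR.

σ = (0, 1, 2): (-6) + 4 + 22 = 20
σ = (0, 2, 1): (-6) + 17 + 14 = 25
σ = (1, 0, 2): 28 + (-4) + 22 = 46
σ = (1, 2, 0): 28 + 17 + 3 = 48
σ = (2, 0, 1): 15 + (-4) + 14 = 25
σ = (2, 1, 0): 15 + 4 + 3 = 22
Optimal value attained by: σ = (0, 1, 2).
Answer: det⊕(W) = 20; verdict: NONSINGULAR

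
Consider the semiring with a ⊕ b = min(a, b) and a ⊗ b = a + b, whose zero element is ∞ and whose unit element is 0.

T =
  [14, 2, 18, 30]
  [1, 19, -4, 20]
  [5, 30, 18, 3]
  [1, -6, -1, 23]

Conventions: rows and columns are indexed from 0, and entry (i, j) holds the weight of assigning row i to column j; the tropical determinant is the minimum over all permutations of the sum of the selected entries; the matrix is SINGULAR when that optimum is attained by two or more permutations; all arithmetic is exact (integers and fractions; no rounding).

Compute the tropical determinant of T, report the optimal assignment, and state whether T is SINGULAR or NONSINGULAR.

σ = (0, 1, 2, 3): 14 + 19 + 18 + 23 = 74
σ = (0, 1, 3, 2): 14 + 19 + 3 + (-1) = 35
σ = (0, 2, 1, 3): 14 + (-4) + 30 + 23 = 63
σ = (0, 2, 3, 1): 14 + (-4) + 3 + (-6) = 7
σ = (0, 3, 1, 2): 14 + 20 + 30 + (-1) = 63
σ = (0, 3, 2, 1): 14 + 20 + 18 + (-6) = 46
σ = (1, 0, 2, 3): 2 + 1 + 18 + 23 = 44
σ = (1, 0, 3, 2): 2 + 1 + 3 + (-1) = 5
σ = (1, 2, 0, 3): 2 + (-4) + 5 + 23 = 26
σ = (1, 2, 3, 0): 2 + (-4) + 3 + 1 = 2
σ = (1, 3, 0, 2): 2 + 20 + 5 + (-1) = 26
σ = (1, 3, 2, 0): 2 + 20 + 18 + 1 = 41
σ = (2, 0, 1, 3): 18 + 1 + 30 + 23 = 72
σ = (2, 0, 3, 1): 18 + 1 + 3 + (-6) = 16
σ = (2, 1, 0, 3): 18 + 19 + 5 + 23 = 65
σ = (2, 1, 3, 0): 18 + 19 + 3 + 1 = 41
σ = (2, 3, 0, 1): 18 + 20 + 5 + (-6) = 37
σ = (2, 3, 1, 0): 18 + 20 + 30 + 1 = 69
σ = (3, 0, 1, 2): 30 + 1 + 30 + (-1) = 60
σ = (3, 0, 2, 1): 30 + 1 + 18 + (-6) = 43
σ = (3, 1, 0, 2): 30 + 19 + 5 + (-1) = 53
σ = (3, 1, 2, 0): 30 + 19 + 18 + 1 = 68
σ = (3, 2, 0, 1): 30 + (-4) + 5 + (-6) = 25
σ = (3, 2, 1, 0): 30 + (-4) + 30 + 1 = 57
Optimal value attained by: σ = (1, 2, 3, 0).
Answer: det⊕(T) = 2; verdict: NONSINGULAR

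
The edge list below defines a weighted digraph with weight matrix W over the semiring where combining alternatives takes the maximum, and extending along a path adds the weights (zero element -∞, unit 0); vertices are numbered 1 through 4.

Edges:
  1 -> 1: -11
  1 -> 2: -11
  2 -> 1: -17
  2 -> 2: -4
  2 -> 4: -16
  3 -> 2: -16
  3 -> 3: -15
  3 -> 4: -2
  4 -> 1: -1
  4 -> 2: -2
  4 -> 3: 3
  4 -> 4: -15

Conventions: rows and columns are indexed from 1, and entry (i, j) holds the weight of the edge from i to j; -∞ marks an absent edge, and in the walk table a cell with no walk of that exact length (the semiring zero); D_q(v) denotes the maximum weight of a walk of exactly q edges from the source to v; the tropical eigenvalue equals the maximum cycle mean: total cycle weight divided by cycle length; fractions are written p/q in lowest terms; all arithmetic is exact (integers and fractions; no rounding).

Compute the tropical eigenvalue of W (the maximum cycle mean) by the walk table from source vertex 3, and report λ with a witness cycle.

q=0: [-∞, -∞, 0, -∞]
q=1: [-∞, -16, -15, -2]
q=2: [-3, -4, 1, -17]
q=3: [-14, -8, -14, -1]
q=4: [-2, -3, 2, -16]
Optimal cycle mean attained by: cycle 3->4->3, total (-2) + 3, length 2.
Answer: λ = 1/2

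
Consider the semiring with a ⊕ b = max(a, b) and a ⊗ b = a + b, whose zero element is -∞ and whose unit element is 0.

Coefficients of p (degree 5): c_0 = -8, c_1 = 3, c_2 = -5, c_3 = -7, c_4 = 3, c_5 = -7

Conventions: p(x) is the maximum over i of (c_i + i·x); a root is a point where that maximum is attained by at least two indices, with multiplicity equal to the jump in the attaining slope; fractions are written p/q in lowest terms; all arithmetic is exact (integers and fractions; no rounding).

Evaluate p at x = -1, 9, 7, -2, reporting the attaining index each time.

p(-1) = max(-8+0·(-1)=-8, 3+1·(-1)=2, -5+2·(-1)=-7, -7+3·(-1)=-10, 3+4·(-1)=-1, -7+5·(-1)=-12) = 2 (attained by i=1)
p(9) = max(-8+0·9=-8, 3+1·9=12, -5+2·9=13, -7+3·9=20, 3+4·9=39, -7+5·9=38) = 39 (attained by i=4)
p(7) = max(-8+0·7=-8, 3+1·7=10, -5+2·7=9, -7+3·7=14, 3+4·7=31, -7+5·7=28) = 31 (attained by i=4)
p(-2) = max(-8+0·(-2)=-8, 3+1·(-2)=1, -5+2·(-2)=-9, -7+3·(-2)=-13, 3+4·(-2)=-5, -7+5·(-2)=-17) = 1 (attained by i=1)
Answer: p(-1) = 2; p(9) = 39; p(7) = 31; p(-2) = 1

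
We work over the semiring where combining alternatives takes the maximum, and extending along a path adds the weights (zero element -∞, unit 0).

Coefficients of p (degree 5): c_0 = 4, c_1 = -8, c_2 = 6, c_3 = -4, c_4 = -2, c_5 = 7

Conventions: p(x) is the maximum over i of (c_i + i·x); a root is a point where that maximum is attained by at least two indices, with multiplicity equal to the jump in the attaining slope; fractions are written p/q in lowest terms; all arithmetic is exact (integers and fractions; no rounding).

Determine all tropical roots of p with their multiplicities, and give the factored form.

hull edge (i=0, c=4) to (i=2, c=6): slope 1, span 2
hull edge (i=2, c=6) to (i=5, c=7): slope 1/3, span 3
Factored form: p(x) = 7 ⊗ (x ⊕ (-1)) ⊗ (x ⊕ (-1)) ⊗ (x ⊕ (-1/3)) ⊗ (x ⊕ (-1/3)) ⊗ (x ⊕ (-1/3))
Answer: roots = -1 (mult 2), -1/3 (mult 3)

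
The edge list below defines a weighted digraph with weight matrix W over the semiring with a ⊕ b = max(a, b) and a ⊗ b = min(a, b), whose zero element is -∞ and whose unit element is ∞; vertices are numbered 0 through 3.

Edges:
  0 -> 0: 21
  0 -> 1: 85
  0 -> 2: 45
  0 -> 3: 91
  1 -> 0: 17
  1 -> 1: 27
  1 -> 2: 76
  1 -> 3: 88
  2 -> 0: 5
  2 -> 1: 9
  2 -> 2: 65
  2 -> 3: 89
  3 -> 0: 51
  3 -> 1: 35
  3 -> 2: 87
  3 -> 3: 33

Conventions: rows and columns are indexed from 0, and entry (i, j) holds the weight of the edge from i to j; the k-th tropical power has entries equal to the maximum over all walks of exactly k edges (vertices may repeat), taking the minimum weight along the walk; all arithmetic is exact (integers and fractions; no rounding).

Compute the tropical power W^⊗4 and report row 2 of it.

W^⊗2:
  [51, 35, 87, 85]
  [51, 35, 87, 76]
  [51, 35, 87, 65]
  [33, 51, 65, 87]
W^⊗3:
  [51, 51, 85, 87]
  [51, 51, 76, 87]
  [51, 51, 65, 87]
  [51, 35, 87, 65]
W^⊗4:
  [51, 51, 87, 85]
  [51, 51, 87, 76]
  [51, 51, 87, 65]
  [51, 51, 65, 87]
Answer: row 2 of W^⊗4 = [51, 51, 87, 65]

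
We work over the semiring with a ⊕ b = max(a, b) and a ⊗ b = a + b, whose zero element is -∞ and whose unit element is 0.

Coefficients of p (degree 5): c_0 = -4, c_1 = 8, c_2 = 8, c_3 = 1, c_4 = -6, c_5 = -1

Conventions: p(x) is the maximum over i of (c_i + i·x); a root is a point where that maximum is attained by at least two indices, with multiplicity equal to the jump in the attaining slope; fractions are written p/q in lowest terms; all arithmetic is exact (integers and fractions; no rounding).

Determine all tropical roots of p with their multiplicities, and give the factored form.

hull edge (i=0, c=-4) to (i=1, c=8): slope 12, span 1
hull edge (i=1, c=8) to (i=2, c=8): slope 0, span 1
hull edge (i=2, c=8) to (i=5, c=-1): slope -3, span 3
Factored form: p(x) = -1 ⊗ (x ⊕ (-12)) ⊗ (x ⊕ 0) ⊗ (x ⊕ 3) ⊗ (x ⊕ 3) ⊗ (x ⊕ 3)
Answer: roots = -12 (mult 1), 0 (mult 1), 3 (mult 3)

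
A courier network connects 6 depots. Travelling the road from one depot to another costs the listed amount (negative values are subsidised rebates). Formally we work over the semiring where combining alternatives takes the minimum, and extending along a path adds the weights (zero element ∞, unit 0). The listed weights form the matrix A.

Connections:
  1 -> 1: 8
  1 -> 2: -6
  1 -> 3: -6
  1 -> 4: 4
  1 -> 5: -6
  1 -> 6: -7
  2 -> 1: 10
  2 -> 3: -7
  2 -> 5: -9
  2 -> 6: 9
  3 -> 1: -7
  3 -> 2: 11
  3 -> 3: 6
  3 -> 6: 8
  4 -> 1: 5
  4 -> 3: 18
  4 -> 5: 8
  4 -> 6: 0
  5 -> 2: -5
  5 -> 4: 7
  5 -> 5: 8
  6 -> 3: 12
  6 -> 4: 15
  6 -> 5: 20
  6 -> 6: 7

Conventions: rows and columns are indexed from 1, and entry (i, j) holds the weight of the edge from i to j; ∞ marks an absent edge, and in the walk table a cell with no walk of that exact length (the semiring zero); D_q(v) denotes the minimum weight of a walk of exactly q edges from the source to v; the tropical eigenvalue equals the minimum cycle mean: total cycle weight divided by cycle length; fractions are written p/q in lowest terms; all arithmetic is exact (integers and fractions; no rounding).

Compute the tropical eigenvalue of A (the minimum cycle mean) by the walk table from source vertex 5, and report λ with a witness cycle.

q=0: [∞, ∞, ∞, ∞, 0, ∞]
q=1: [∞, -5, ∞, 7, 8, ∞]
q=2: [5, 3, -12, 15, -14, 4]
q=3: [-19, -19, -6, -7, -6, -4]
q=4: [-13, -25, -26, -15, -28, -26]
q=5: [-33, -33, -32, -21, -34, -20]
q=6: [-39, -39, -40, -29, -42, -40]
Optimal cycle mean attained by: cycle 2->5->2, total (-9) + (-5), length 2.
Answer: λ = -7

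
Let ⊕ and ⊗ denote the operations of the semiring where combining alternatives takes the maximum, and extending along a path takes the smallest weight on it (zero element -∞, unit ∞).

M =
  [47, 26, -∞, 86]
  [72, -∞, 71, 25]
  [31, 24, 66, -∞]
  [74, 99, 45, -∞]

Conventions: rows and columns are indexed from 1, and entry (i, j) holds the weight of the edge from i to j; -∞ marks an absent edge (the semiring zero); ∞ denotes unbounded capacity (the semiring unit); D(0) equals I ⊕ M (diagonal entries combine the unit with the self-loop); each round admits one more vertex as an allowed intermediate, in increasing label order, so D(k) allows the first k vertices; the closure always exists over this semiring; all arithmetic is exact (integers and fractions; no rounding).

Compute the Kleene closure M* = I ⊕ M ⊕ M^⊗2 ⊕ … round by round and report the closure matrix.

D(0):
  [∞, 26, -∞, 86]
  [72, ∞, 71, 25]
  [31, 24, ∞, -∞]
  [74, 99, 45, ∞]
D(1):
  [∞, 26, -∞, 86]
  [72, ∞, 71, 72]
  [31, 26, ∞, 31]
  [74, 99, 45, ∞]
D(2):
  [∞, 26, 26, 86]
  [72, ∞, 71, 72]
  [31, 26, ∞, 31]
  [74, 99, 71, ∞]
D(3):
  [∞, 26, 26, 86]
  [72, ∞, 71, 72]
  [31, 26, ∞, 31]
  [74, 99, 71, ∞]
D(4):
  [∞, 86, 71, 86]
  [72, ∞, 71, 72]
  [31, 31, ∞, 31]
  [74, 99, 71, ∞]
Answer: M* = [[∞, 86, 71, 86], [72, ∞, 71, 72], [31, 31, ∞, 31], [74, 99, 71, ∞]]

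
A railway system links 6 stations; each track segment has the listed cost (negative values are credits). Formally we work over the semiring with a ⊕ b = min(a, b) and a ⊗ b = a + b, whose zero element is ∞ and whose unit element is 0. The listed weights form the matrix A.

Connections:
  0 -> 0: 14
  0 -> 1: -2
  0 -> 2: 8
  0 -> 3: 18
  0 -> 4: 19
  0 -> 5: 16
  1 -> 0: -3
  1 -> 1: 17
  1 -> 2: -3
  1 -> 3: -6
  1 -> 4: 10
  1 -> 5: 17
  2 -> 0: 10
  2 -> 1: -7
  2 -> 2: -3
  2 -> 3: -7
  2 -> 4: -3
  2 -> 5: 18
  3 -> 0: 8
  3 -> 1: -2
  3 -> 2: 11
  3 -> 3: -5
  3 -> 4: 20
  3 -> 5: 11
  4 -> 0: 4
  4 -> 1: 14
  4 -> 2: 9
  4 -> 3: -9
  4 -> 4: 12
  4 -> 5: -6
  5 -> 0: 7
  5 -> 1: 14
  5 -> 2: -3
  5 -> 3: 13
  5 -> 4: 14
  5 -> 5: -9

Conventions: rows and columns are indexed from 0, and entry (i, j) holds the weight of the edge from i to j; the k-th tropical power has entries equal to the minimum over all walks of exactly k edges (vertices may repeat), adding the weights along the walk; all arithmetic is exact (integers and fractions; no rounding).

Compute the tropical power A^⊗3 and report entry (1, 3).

A^⊗2:
  [-5, 1, -5, -8, 5, 7]
  [2, -10, -6, -11, -6, 4]
  [-10, -10, -10, -13, -6, -9]
  [-5, -7, -5, -10, 8, 2]
  [-1, -11, -9, -14, 6, -15]
  [-2, -10, -12, -10, -6, -18]
A^⊗3:
  [-2, -12, -8, -13, -8, -2]
  [-13, -13, -13, -16, -9, -12]
  [-13, -17, -13, -18, -13, -18]
  [-10, -12, -10, -15, -8, -7]
  [-14, -16, -18, -19, -12, -24]
  [-13, -19, -21, -19, -15, -27]
Key observation: the optimum is the walk 1->2->1->3, with weight (-3) + (-7) + (-6) = -16.
Optimal value attained by: walk 1->2->1->3.
Answer: (A^⊗3)[1][3] = -16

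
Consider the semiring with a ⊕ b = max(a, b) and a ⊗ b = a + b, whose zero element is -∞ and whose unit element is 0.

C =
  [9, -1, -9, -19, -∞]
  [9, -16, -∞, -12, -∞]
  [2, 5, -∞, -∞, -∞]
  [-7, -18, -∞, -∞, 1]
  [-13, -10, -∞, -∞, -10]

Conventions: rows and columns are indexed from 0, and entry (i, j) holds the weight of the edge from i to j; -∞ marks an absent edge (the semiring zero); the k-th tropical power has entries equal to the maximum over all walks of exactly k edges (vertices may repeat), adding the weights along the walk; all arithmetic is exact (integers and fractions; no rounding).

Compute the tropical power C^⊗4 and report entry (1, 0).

C^⊗2:
  [18, 8, 0, -10, -18]
  [18, 8, 0, -10, -11]
  [14, 1, -7, -7, -∞]
  [2, -8, -16, -26, -9]
  [-1, -14, -22, -22, -20]
C^⊗3:
  [27, 17, 9, -1, -9]
  [27, 17, 9, -1, -9]
  [23, 13, 5, -5, -6]
  [11, 1, -7, -17, -19]
  [8, -2, -10, -20, -21]
C^⊗4:
  [36, 26, 18, 8, 0]
  [36, 26, 18, 8, 0]
  [32, 22, 14, 4, -4]
  [20, 10, 2, -8, -16]
  [17, 7, -1, -11, -19]
Key observation: the optimum is the walk 1->0->0->0->0, with weight 9 + 9 + 9 + 9 = 36.
Optimal value attained by: walk 1->0->0->0->0.
Answer: (C^⊗4)[1][0] = 36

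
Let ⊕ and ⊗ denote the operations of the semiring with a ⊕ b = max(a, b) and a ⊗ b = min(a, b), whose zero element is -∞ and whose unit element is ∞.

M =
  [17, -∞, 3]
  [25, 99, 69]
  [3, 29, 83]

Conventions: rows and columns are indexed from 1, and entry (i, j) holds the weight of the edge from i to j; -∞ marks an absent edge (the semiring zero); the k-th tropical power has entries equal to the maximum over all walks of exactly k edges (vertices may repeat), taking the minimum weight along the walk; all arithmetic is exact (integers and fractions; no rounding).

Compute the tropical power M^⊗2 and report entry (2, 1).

M^⊗2:
  [17, 3, 3]
  [25, 99, 69]
  [25, 29, 83]
Key observation: the optimum is the walk 2->2->1, with weight 99 min 25 = 25.
Optimal value attained by: walk 2->2->1.
Answer: (M^⊗2)[2][1] = 25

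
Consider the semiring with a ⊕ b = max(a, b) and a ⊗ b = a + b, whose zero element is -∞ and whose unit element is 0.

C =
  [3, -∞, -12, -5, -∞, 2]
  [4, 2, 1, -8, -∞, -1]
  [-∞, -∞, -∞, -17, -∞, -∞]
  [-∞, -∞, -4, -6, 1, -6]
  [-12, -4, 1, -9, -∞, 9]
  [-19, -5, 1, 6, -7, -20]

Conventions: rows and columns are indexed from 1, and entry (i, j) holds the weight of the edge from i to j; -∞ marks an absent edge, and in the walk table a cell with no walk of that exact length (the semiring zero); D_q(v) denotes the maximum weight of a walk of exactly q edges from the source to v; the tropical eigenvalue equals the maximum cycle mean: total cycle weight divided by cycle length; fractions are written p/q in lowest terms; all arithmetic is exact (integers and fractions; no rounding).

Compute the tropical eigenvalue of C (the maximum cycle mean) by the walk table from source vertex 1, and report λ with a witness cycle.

q=0: [0, -∞, -∞, -∞, -∞, -∞]
q=1: [3, -∞, -12, -5, -∞, 2]
q=2: [6, -3, 3, 8, -4, 5]
q=3: [9, 0, 6, 11, 9, 8]
q=4: [12, 5, 10, 14, 12, 18]
q=5: [15, 13, 19, 24, 15, 21]
q=6: [18, 16, 22, 27, 25, 24]
Optimal cycle mean attained by: cycle 4->5->6->4, total 1 + 9 + 6, length 3.
Answer: λ = 16/3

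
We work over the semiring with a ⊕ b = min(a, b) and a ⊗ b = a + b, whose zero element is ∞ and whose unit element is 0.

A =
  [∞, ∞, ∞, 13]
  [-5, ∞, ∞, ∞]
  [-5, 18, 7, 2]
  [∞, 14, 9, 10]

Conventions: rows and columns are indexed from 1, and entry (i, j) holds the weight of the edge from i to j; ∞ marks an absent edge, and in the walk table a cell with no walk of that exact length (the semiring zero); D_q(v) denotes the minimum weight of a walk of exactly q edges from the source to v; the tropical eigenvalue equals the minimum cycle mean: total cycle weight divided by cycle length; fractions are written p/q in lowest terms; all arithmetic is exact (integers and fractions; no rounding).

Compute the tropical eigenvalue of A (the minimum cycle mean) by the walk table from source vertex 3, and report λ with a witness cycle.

q=0: [∞, ∞, 0, ∞]
q=1: [-5, 18, 7, 2]
q=2: [2, 16, 11, 8]
q=3: [6, 22, 17, 13]
q=4: [12, 27, 22, 19]
Optimal cycle mean attained by: cycle 3->4->3, total 2 + 9, length 2.
Answer: λ = 11/2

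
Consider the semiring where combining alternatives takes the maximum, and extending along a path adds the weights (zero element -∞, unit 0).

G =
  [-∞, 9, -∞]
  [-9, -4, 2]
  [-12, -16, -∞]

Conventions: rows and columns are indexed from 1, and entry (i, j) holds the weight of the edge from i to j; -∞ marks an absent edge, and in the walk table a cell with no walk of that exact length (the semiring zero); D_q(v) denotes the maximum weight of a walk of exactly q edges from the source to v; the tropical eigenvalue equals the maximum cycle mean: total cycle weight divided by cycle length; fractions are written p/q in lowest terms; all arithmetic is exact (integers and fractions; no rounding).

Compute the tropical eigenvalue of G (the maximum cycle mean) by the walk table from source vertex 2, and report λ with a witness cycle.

q=0: [-∞, 0, -∞]
q=1: [-9, -4, 2]
q=2: [-10, 0, -2]
q=3: [-9, -1, 2]
Optimal cycle mean attained by: cycle 1->2->1, total 9 + (-9), length 2.
Answer: λ = 0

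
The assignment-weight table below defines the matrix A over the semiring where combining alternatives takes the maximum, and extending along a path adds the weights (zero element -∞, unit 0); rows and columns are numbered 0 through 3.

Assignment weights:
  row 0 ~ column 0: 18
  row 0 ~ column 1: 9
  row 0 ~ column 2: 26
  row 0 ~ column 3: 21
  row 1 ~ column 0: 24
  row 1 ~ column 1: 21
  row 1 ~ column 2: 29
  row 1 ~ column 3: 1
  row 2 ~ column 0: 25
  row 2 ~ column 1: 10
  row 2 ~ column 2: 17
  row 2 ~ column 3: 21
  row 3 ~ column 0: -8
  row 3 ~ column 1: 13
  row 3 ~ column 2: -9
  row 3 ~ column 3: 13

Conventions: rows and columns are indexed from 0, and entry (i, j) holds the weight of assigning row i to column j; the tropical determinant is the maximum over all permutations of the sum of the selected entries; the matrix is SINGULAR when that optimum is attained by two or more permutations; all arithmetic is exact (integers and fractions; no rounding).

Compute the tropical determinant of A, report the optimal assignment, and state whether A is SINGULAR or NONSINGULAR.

σ = (0, 1, 2, 3): 18 + 21 + 17 + 13 = 69
σ = (0, 1, 3, 2): 18 + 21 + 21 + (-9) = 51
σ = (0, 2, 1, 3): 18 + 29 + 10 + 13 = 70
σ = (0, 2, 3, 1): 18 + 29 + 21 + 13 = 81
σ = (0, 3, 1, 2): 18 + 1 + 10 + (-9) = 20
σ = (0, 3, 2, 1): 18 + 1 + 17 + 13 = 49
σ = (1, 0, 2, 3): 9 + 24 + 17 + 13 = 63
σ = (1, 0, 3, 2): 9 + 24 + 21 + (-9) = 45
σ = (1, 2, 0, 3): 9 + 29 + 25 + 13 = 76
σ = (1, 2, 3, 0): 9 + 29 + 21 + (-8) = 51
σ = (1, 3, 0, 2): 9 + 1 + 25 + (-9) = 26
σ = (1, 3, 2, 0): 9 + 1 + 17 + (-8) = 19
σ = (2, 0, 1, 3): 26 + 24 + 10 + 13 = 73
σ = (2, 0, 3, 1): 26 + 24 + 21 + 13 = 84
σ = (2, 1, 0, 3): 26 + 21 + 25 + 13 = 85
σ = (2, 1, 3, 0): 26 + 21 + 21 + (-8) = 60
σ = (2, 3, 0, 1): 26 + 1 + 25 + 13 = 65
σ = (2, 3, 1, 0): 26 + 1 + 10 + (-8) = 29
σ = (3, 0, 1, 2): 21 + 24 + 10 + (-9) = 46
σ = (3, 0, 2, 1): 21 + 24 + 17 + 13 = 75
σ = (3, 1, 0, 2): 21 + 21 + 25 + (-9) = 58
σ = (3, 1, 2, 0): 21 + 21 + 17 + (-8) = 51
σ = (3, 2, 0, 1): 21 + 29 + 25 + 13 = 88
σ = (3, 2, 1, 0): 21 + 29 + 10 + (-8) = 52
Optimal value attained by: σ = (3, 2, 0, 1).
Answer: det⊕(A) = 88; verdict: NONSINGULAR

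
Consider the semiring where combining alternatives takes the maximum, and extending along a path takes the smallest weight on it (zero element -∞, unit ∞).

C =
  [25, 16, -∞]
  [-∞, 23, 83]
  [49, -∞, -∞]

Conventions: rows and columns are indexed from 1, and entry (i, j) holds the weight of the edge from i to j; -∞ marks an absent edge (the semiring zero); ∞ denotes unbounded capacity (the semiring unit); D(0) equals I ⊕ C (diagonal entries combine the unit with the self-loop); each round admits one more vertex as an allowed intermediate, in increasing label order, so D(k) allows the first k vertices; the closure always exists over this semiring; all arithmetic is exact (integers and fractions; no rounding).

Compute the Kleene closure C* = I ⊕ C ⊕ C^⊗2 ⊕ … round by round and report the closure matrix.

D(0):
  [∞, 16, -∞]
  [-∞, ∞, 83]
  [49, -∞, ∞]
D(1):
  [∞, 16, -∞]
  [-∞, ∞, 83]
  [49, 16, ∞]
D(2):
  [∞, 16, 16]
  [-∞, ∞, 83]
  [49, 16, ∞]
D(3):
  [∞, 16, 16]
  [49, ∞, 83]
  [49, 16, ∞]
Answer: C* = [[∞, 16, 16], [49, ∞, 83], [49, 16, ∞]]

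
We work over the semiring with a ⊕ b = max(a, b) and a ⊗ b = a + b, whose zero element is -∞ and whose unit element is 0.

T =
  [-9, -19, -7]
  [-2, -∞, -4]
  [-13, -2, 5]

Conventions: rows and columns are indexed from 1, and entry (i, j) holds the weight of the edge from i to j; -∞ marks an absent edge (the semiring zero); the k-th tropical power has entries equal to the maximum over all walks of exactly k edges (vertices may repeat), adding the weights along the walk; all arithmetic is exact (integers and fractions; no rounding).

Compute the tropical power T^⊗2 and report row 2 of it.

T^⊗2:
  [-18, -9, -2]
  [-11, -6, 1]
  [-4, 3, 10]
Answer: row 2 of T^⊗2 = [-11, -6, 1]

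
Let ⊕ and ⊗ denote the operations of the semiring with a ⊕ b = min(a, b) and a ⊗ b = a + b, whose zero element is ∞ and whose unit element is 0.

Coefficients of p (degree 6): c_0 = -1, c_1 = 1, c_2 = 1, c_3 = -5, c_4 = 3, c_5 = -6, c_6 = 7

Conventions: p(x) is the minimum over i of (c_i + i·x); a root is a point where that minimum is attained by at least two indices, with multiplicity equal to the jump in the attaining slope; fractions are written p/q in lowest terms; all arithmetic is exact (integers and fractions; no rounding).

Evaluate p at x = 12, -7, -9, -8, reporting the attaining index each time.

p(12) = min(-1+0·12=-1, 1+1·12=13, 1+2·12=25, -5+3·12=31, 3+4·12=51, -6+5·12=54, 7+6·12=79) = -1 (attained by i=0)
p(-7) = min(-1+0·(-7)=-1, 1+1·(-7)=-6, 1+2·(-7)=-13, -5+3·(-7)=-26, 3+4·(-7)=-25, -6+5·(-7)=-41, 7+6·(-7)=-35) = -41 (attained by i=5)
p(-9) = min(-1+0·(-9)=-1, 1+1·(-9)=-8, 1+2·(-9)=-17, -5+3·(-9)=-32, 3+4·(-9)=-33, -6+5·(-9)=-51, 7+6·(-9)=-47) = -51 (attained by i=5)
p(-8) = min(-1+0·(-8)=-1, 1+1·(-8)=-7, 1+2·(-8)=-15, -5+3·(-8)=-29, 3+4·(-8)=-29, -6+5·(-8)=-46, 7+6·(-8)=-41) = -46 (attained by i=5)
Answer: p(12) = -1; p(-7) = -41; p(-9) = -51; p(-8) = -46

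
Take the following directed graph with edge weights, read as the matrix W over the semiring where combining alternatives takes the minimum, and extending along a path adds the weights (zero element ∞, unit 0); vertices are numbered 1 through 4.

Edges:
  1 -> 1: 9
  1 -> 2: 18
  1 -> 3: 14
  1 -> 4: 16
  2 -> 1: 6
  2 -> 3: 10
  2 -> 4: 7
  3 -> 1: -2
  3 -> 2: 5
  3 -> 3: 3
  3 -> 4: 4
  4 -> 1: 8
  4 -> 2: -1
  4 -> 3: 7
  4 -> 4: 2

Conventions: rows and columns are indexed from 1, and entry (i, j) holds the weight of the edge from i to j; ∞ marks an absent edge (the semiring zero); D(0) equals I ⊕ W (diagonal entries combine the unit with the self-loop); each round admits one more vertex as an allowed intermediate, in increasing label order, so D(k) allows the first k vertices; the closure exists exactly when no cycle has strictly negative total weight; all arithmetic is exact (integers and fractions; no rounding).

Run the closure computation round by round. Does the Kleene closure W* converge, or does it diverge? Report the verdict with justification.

D(0):
  [0, 18, 14, 16]
  [6, 0, 10, 7]
  [-2, 5, 0, 4]
  [8, -1, 7, 0]
D(1):
  [0, 18, 14, 16]
  [6, 0, 10, 7]
  [-2, 5, 0, 4]
  [8, -1, 7, 0]
D(2):
  [0, 18, 14, 16]
  [6, 0, 10, 7]
  [-2, 5, 0, 4]
  [5, -1, 7, 0]
D(3):
  [0, 18, 14, 16]
  [6, 0, 10, 7]
  [-2, 5, 0, 4]
  [5, -1, 7, 0]
D(4):
  [0, 15, 14, 16]
  [6, 0, 10, 7]
  [-2, 3, 0, 4]
  [5, -1, 7, 0]
Key observation: every diagonal entry stays at the unit through all rounds, so no improving cycle exists.
Answer: CONVERGES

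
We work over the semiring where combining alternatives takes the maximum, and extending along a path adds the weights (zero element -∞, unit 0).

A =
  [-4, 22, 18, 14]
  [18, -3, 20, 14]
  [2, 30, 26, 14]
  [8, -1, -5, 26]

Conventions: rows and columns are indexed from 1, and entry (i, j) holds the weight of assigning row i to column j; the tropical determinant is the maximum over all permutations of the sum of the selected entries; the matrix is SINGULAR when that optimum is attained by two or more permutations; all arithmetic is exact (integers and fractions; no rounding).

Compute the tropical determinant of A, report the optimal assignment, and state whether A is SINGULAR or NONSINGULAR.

σ = (1, 2, 3, 4): (-4) + (-3) + 26 + 26 = 45
σ = (1, 2, 4, 3): (-4) + (-3) + 14 + (-5) = 2
σ = (1, 3, 2, 4): (-4) + 20 + 30 + 26 = 72
σ = (1, 3, 4, 2): (-4) + 20 + 14 + (-1) = 29
σ = (1, 4, 2, 3): (-4) + 14 + 30 + (-5) = 35
σ = (1, 4, 3, 2): (-4) + 14 + 26 + (-1) = 35
σ = (2, 1, 3, 4): 22 + 18 + 26 + 26 = 92
σ = (2, 1, 4, 3): 22 + 18 + 14 + (-5) = 49
σ = (2, 3, 1, 4): 22 + 20 + 2 + 26 = 70
σ = (2, 3, 4, 1): 22 + 20 + 14 + 8 = 64
σ = (2, 4, 1, 3): 22 + 14 + 2 + (-5) = 33
σ = (2, 4, 3, 1): 22 + 14 + 26 + 8 = 70
σ = (3, 1, 2, 4): 18 + 18 + 30 + 26 = 92
σ = (3, 1, 4, 2): 18 + 18 + 14 + (-1) = 49
σ = (3, 2, 1, 4): 18 + (-3) + 2 + 26 = 43
σ = (3, 2, 4, 1): 18 + (-3) + 14 + 8 = 37
σ = (3, 4, 1, 2): 18 + 14 + 2 + (-1) = 33
σ = (3, 4, 2, 1): 18 + 14 + 30 + 8 = 70
σ = (4, 1, 2, 3): 14 + 18 + 30 + (-5) = 57
σ = (4, 1, 3, 2): 14 + 18 + 26 + (-1) = 57
σ = (4, 2, 1, 3): 14 + (-3) + 2 + (-5) = 8
σ = (4, 2, 3, 1): 14 + (-3) + 26 + 8 = 45
σ = (4, 3, 1, 2): 14 + 20 + 2 + (-1) = 35
σ = (4, 3, 2, 1): 14 + 20 + 30 + 8 = 72
Optimal value attained by: σ = (2, 1, 3, 4).
Answer: det⊕(A) = 92; verdict: SINGULAR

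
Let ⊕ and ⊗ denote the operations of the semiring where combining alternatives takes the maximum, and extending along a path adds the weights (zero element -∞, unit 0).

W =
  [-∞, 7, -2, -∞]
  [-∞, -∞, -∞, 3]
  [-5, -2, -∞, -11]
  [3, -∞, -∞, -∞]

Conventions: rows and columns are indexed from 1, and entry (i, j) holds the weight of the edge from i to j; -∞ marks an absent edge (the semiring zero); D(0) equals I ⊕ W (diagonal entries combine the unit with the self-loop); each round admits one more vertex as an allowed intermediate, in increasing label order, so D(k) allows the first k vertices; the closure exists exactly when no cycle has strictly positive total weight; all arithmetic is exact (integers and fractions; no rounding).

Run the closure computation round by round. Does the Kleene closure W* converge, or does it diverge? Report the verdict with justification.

D(0):
  [0, 7, -2, -∞]
  [-∞, 0, -∞, 3]
  [-5, -2, 0, -11]
  [3, -∞, -∞, 0]
D(1):
  [0, 7, -2, -∞]
  [-∞, 0, -∞, 3]
  [-5, 2, 0, -11]
  [3, 10, 1, 0]
Detection: at round 2, diagonal entry (4, 4) turns strictly positive.
Key observation: the cycle 4->1->2->4 has total weight 3 + 7 + 3, which is strictly positive.
Answer: DIVERGES — positive cycle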